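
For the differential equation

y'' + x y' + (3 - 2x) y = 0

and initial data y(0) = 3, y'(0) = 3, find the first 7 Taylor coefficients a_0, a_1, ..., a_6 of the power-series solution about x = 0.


Ansatz: y(x) = sum_{n>=0} a_n x^n, so y'(x) = sum_{n>=1} n a_n x^(n-1) and y''(x) = sum_{n>=2} n(n-1) a_n x^(n-2).
Substitute into P(x) y'' + Q(x) y' + R(x) y = 0 with P(x) = 1, Q(x) = x, R(x) = 3 - 2x, and match powers of x.
Initial conditions: a_0 = 3, a_1 = 3.
Setting the coefficient of each power of x to zero and solving order by order (substituting the coefficients already found):
  x^0: 2 a_2 + 3 a_0 = 0  ->  2 a_2 = -3 a_0 = -9  ->  a_2 = -9/2
  x^1: 6 a_3 + 4 a_1 - 2 a_0 = 0  ->  6 a_3 = -4 a_1 + 2 a_0 = -6  ->  a_3 = -1
  x^2: 12 a_4 + 5 a_2 - 2 a_1 = 0  ->  12 a_4 = -5 a_2 + 2 a_1 = 57/2  ->  a_4 = 19/8
  x^3: 20 a_5 + 6 a_3 - 2 a_2 = 0  ->  20 a_5 = -6 a_3 + 2 a_2 = -3  ->  a_5 = -3/20
  x^4: 30 a_6 + 7 a_4 - 2 a_3 = 0  ->  30 a_6 = -7 a_4 + 2 a_3 = -149/8  ->  a_6 = -149/240
Truncated series: y(x) = 3 + 3 x - (9/2) x^2 - x^3 + (19/8) x^4 - (3/20) x^5 - (149/240) x^6 + O(x^7).

a_0 = 3; a_1 = 3; a_2 = -9/2; a_3 = -1; a_4 = 19/8; a_5 = -3/20; a_6 = -149/240


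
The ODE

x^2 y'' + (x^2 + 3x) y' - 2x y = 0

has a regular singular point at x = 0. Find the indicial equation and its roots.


Divide by x^2 to reach normal form y'' + P_1(x) y' + P_2(x) y = 0 with P_1(x) = 1 + 3/x and P_2(x) = -2/x.
x = 0 is a singular point because the y'-coefficient 1 + 3/x has a pole at x = 0 and the y-coefficient -2/x has a pole at x = 0.
It is a regular singular point because x P_1(x) = p(x) = x + 3 and x^2 P_2(x) = q(x) = -2x are polynomials, hence analytic at x = 0.
p(0) = 3,  q(0) = 0.
Indicial equation: r(r-1) + p(0) r + q(0) = 0, i.e. r^2 + (p(0) - 1) r + q(0) = 0, i.e. r^2 + 2 r = 0.
Discriminant: (2)^2 - 4(0) = 4, so r = (-2 ± 2)/2.
Solving: r_1 = 0, r_2 = -2.

indicial: r^2 + 2 r = 0; roots r_1 = 0, r_2 = -2


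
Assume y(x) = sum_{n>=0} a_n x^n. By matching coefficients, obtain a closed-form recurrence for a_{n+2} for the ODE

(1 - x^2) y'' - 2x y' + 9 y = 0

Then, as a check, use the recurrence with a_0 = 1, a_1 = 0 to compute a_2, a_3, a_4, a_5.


Substitute y = sum_n a_n x^n.
(1 - 1 x^2) y'' contributes (n+2)(n+1) a_{n+2} - n(n-1) a_n at x^n.
-2 x y'(x) contributes -2 n a_n at x^n.
9 y(x) contributes 9 a_n at x^n.
Matching x^n: (n+2)(n+1) a_{n+2} + (-n(n-1) - 2 n + 9) a_n = 0.
Thus a_{n+2} = (n(n-1) + 2 n - 9) / ((n+1)(n+2)) * a_n.

Check with a_0 = 1, a_1 = 0 (apply the recurrence for n = 0, 1, 2, 3): a_0 = 1, a_1 = 0, a_2 = -9/2, a_3 = 0, a_4 = 9/8, a_5 = 0.

a_(n+2) = (n(n-1) + 2 n - 9) / ((n+1)(n+2)) * a_n; check: a_0 = 1, a_1 = 0, a_2 = -9/2, a_3 = 0, a_4 = 9/8, a_5 = 0


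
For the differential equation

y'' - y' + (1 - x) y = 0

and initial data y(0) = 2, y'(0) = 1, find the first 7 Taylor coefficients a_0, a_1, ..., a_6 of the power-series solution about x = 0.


Ansatz: y(x) = sum_{n>=0} a_n x^n, so y'(x) = sum_{n>=1} n a_n x^(n-1) and y''(x) = sum_{n>=2} n(n-1) a_n x^(n-2).
Substitute into P(x) y'' + Q(x) y' + R(x) y = 0 with P(x) = 1, Q(x) = -1, R(x) = 1 - x, and match powers of x.
Initial conditions: a_0 = 2, a_1 = 1.
Setting the coefficient of each power of x to zero and solving order by order (substituting the coefficients already found):
  x^0: 2 a_2 - a_1 + a_0 = 0  ->  2 a_2 = a_1 - a_0 = -1  ->  a_2 = -1/2
  x^1: 6 a_3 - 2 a_2 + a_1 - a_0 = 0  ->  6 a_3 = 2 a_2 - a_1 + a_0 = 0  ->  a_3 = 0
  x^2: 12 a_4 - 3 a_3 + a_2 - a_1 = 0  ->  12 a_4 = 3 a_3 - a_2 + a_1 = 3/2  ->  a_4 = 1/8
  x^3: 20 a_5 - 4 a_4 + a_3 - a_2 = 0  ->  20 a_5 = 4 a_4 - a_3 + a_2 = 0  ->  a_5 = 0
  x^4: 30 a_6 - 5 a_5 + a_4 - a_3 = 0  ->  30 a_6 = 5 a_5 - a_4 + a_3 = -1/8  ->  a_6 = -1/240
Truncated series: y(x) = 2 + x - (1/2) x^2 + (1/8) x^4 - (1/240) x^6 + O(x^7).

a_0 = 2; a_1 = 1; a_2 = -1/2; a_3 = 0; a_4 = 1/8; a_5 = 0; a_6 = -1/240


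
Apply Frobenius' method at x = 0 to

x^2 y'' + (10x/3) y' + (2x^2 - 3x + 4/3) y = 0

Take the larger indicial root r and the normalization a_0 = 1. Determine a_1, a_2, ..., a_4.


Write in Frobenius form y'' + (p(x)/x) y' + (q(x)/x^2) y = 0:
  p(x) = 10/3,  q(x) = 2x^2 - 3x + 4/3.
Indicial equation: r(r-1) + (10/3) r + (4/3) = 0 -> roots r_1 = -1, r_2 = -4/3.
Take r = r_1 = -1. Let y(x) = x^r sum_{n>=0} a_n x^n with a_0 = 1.
Substitute y = x^r sum a_n x^n and match x^{r+n}. The recurrence is
  D(n) a_n - 3 a_{n-1} + 2 a_{n-2} = 0,  where D(n) = (r+n)(r+n-1) + (10/3)(r+n) + (4/3).
  a_n = [3 a_{n-1} - 2 a_{n-2}] / D(n).
Since the indicial polynomial factors as (r - r_1)(r - r_2), D(n) = (r_1 + n - r_1)(r_1 + n - r_2) = n(n + 1/3).
Evaluating step by step (a_0 = 1):
  n = 1: D(1) = 1(1 + 1/3) = 4/3; numerator = 3(1) = 3; a_1 = (3)/(4/3) = 9/4
  n = 2: D(2) = 2(2 + 1/3) = 14/3; numerator = 3(9/4) - 2(1) = 19/4; a_2 = (19/4)/(14/3) = 57/56
  n = 3: D(3) = 3(3 + 1/3) = 10; numerator = 3(57/56) - 2(9/4) = -81/56; a_3 = (-81/56)/(10) = -81/560
  n = 4: D(4) = 4(4 + 1/3) = 52/3; numerator = 3(-81/560) - 2(57/56) = -1383/560; a_4 = (-1383/560)/(52/3) = -4149/29120

r = -1; a_0 = 1; a_1 = 9/4; a_2 = 57/56; a_3 = -81/560; a_4 = -4149/29120


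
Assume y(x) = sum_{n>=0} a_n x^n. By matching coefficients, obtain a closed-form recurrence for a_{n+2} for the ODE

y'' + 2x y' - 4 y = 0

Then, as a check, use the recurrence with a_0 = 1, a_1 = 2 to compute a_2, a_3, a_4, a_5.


Substitute y = sum_n a_n x^n.
y''(x) has coefficient (n+2)(n+1) a_{n+2} at x^n;
2 x y'(x) has coefficient 2 n a_n at x^n (shift);
-4 y(x) has coefficient -4 a_n at x^n.
Matching x^n: (n+2)(n+1) a_{n+2} + (2n - 4) a_n = 0.
Thus a_{n+2} = (-2n + 4) / ((n+1)(n+2)) * a_n.

Check with a_0 = 1, a_1 = 2 (apply the recurrence for n = 0, 1, 2, 3): a_0 = 1, a_1 = 2, a_2 = 2, a_3 = 2/3, a_4 = 0, a_5 = -1/15.

a_(n+2) = (-2n + 4) / ((n+1)(n+2)) * a_n; check: a_0 = 1, a_1 = 2, a_2 = 2, a_3 = 2/3, a_4 = 0, a_5 = -1/15


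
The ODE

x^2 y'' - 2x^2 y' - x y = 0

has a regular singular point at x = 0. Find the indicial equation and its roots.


Divide by x^2 to reach normal form y'' + P_1(x) y' + P_2(x) y = 0 with P_1(x) = -2 and P_2(x) = -1/x.
x = 0 is a singular point because the y-coefficient -1/x has a pole at x = 0.
It is a regular singular point because x P_1(x) = p(x) = -2x and x^2 P_2(x) = q(x) = -x are polynomials, hence analytic at x = 0.
p(0) = 0,  q(0) = 0.
Indicial equation: r(r-1) + p(0) r + q(0) = 0, i.e. r^2 + (p(0) - 1) r + q(0) = 0, i.e. r^2 - 1 r = 0.
Discriminant: (-1)^2 - 4(0) = 1, so r = (1 ± 1)/2.
Solving: r_1 = 1, r_2 = 0.

indicial: r^2 - 1 r = 0; roots r_1 = 1, r_2 = 0


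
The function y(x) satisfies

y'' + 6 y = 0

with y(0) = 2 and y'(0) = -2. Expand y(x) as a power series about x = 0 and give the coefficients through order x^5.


Ansatz: y(x) = sum_{n>=0} a_n x^n, so y'(x) = sum_{n>=1} n a_n x^(n-1) and y''(x) = sum_{n>=2} n(n-1) a_n x^(n-2).
Substitute into P(x) y'' + Q(x) y' + R(x) y = 0 with P(x) = 1, Q(x) = 0, R(x) = 6, and match powers of x.
Initial conditions: a_0 = 2, a_1 = -2.
Setting the coefficient of each power of x to zero and solving order by order (substituting the coefficients already found):
  x^0: 2 a_2 + 6 a_0 = 0  ->  2 a_2 = -6 a_0 = -12  ->  a_2 = -6
  x^1: 6 a_3 + 6 a_1 = 0  ->  6 a_3 = -6 a_1 = 12  ->  a_3 = 2
  x^2: 12 a_4 + 6 a_2 = 0  ->  12 a_4 = -6 a_2 = 36  ->  a_4 = 3
  x^3: 20 a_5 + 6 a_3 = 0  ->  20 a_5 = -6 a_3 = -12  ->  a_5 = -3/5
Truncated series: y(x) = 2 - 2 x - 6 x^2 + 2 x^3 + 3 x^4 - (3/5) x^5 + O(x^6).

a_0 = 2; a_1 = -2; a_2 = -6; a_3 = 2; a_4 = 3; a_5 = -3/5


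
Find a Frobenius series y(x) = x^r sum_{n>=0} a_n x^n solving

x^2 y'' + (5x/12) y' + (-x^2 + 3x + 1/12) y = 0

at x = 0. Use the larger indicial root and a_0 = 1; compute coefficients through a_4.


Write in Frobenius form y'' + (p(x)/x) y' + (q(x)/x^2) y = 0:
  p(x) = 5/12,  q(x) = -x^2 + 3x + 1/12.
Indicial equation: r(r-1) + (5/12) r + (1/12) = 0 -> roots r_1 = 1/3, r_2 = 1/4.
Take r = r_1 = 1/3. Let y(x) = x^r sum_{n>=0} a_n x^n with a_0 = 1.
Substitute y = x^r sum a_n x^n and match x^{r+n}. The recurrence is
  D(n) a_n + 3 a_{n-1} - 1 a_{n-2} = 0,  where D(n) = (r+n)(r+n-1) + (5/12)(r+n) + (1/12).
  a_n = [-3 a_{n-1} + 1 a_{n-2}] / D(n).
Since the indicial polynomial factors as (r - r_1)(r - r_2), D(n) = (r_1 + n - r_1)(r_1 + n - r_2) = n(n + 1/12).
Evaluating step by step (a_0 = 1):
  n = 1: D(1) = 1(1 + 1/12) = 13/12; numerator = -3(1) = -3; a_1 = (-3)/(13/12) = -36/13
  n = 2: D(2) = 2(2 + 1/12) = 25/6; numerator = -3(-36/13) + 1(1) = 121/13; a_2 = (121/13)/(25/6) = 726/325
  n = 3: D(3) = 3(3 + 1/12) = 37/4; numerator = -3(726/325) + 1(-36/13) = -3078/325; a_3 = (-3078/325)/(37/4) = -12312/12025
  n = 4: D(4) = 4(4 + 1/12) = 49/3; numerator = -3(-12312/12025) + 1(726/325) = 63798/12025; a_4 = (63798/12025)/(49/3) = 3906/12025

r = 1/3; a_0 = 1; a_1 = -36/13; a_2 = 726/325; a_3 = -12312/12025; a_4 = 3906/12025


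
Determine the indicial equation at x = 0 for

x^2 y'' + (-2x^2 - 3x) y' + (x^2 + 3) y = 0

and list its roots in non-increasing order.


Divide by x^2 to reach normal form y'' + P_1(x) y' + P_2(x) y = 0 with P_1(x) = -2 - 3/x and P_2(x) = 1 + 3/x^2.
x = 0 is a singular point because the y'-coefficient -2 - 3/x has a pole at x = 0 and the y-coefficient 1 + 3/x^2 has a pole at x = 0.
It is a regular singular point because x P_1(x) = p(x) = -2x - 3 and x^2 P_2(x) = q(x) = x^2 + 3 are polynomials, hence analytic at x = 0.
p(0) = -3,  q(0) = 3.
Indicial equation: r(r-1) + p(0) r + q(0) = 0, i.e. r^2 + (p(0) - 1) r + q(0) = 0, i.e. r^2 - 4 r + 3 = 0.
Discriminant: (-4)^2 - 4(3) = 4, so r = (4 ± 2)/2.
Solving: r_1 = 3, r_2 = 1.

indicial: r^2 - 4 r + 3 = 0; roots r_1 = 3, r_2 = 1


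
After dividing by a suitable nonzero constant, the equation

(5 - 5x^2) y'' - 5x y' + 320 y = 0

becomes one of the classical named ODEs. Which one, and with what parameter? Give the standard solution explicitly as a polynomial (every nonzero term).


All three coefficients share the factor 5; dividing through by 5 gives  (1 - x^2) y'' - x y' + 64 y = 0.
This matches the Chebyshev equation (1 - x^2) y'' - x y' + n^2 y = 0 (note the -x y' term, not -2x y') with n^2 = 64, so n = 8; the polynomial solution is T_8(x).
With y = sum_k a_k x^k, matching x^k gives (k+2)(k+1) a_{k+2} = (k^2 - n^2) a_k = (k - 8)(k + 8) a_k. The right side vanishes at k = 8, so the series with the parity of 8 terminates at degree 8.
Standard normalization: leading coefficient of T_n is 2^(n-1), so a_8 = 2^7 = 128. Work downward with a_k = (k+1)(k+2) a_{k+2} / ((k - 8)(k + 8)):
  a_6 = (7)(8)(128) / ((6 - 8)(6 + 8)) = 7168/(-28) = -256
  a_4 = (5)(6)(-256) / ((4 - 8)(4 + 8)) = -7680/(-48) = 160
  a_2 = (3)(4)(160) / ((2 - 8)(2 + 8)) = 1920/(-60) = -32
  a_0 = (1)(2)(-32) / ((0 - 8)(0 + 8)) = -64/(-64) = 1
Hence T_8(x) = 128 x^8 - 256 x^6 + 160 x^4 - 32 x^2 + 1.

T_8(x); series = 128 x^8 - 256 x^6 + 160 x^4 - 32 x^2 + 1


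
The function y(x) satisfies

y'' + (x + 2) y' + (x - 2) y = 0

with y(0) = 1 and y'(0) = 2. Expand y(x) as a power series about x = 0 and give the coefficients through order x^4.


Ansatz: y(x) = sum_{n>=0} a_n x^n, so y'(x) = sum_{n>=1} n a_n x^(n-1) and y''(x) = sum_{n>=2} n(n-1) a_n x^(n-2).
Substitute into P(x) y'' + Q(x) y' + R(x) y = 0 with P(x) = 1, Q(x) = x + 2, R(x) = x - 2, and match powers of x.
Initial conditions: a_0 = 1, a_1 = 2.
Setting the coefficient of each power of x to zero and solving order by order (substituting the coefficients already found):
  x^0: 2 a_2 + 2 a_1 - 2 a_0 = 0  ->  2 a_2 = -2 a_1 + 2 a_0 = -2  ->  a_2 = -1
  x^1: 6 a_3 + 4 a_2 - a_1 + a_0 = 0  ->  6 a_3 = -4 a_2 + a_1 - a_0 = 5  ->  a_3 = 5/6
  x^2: 12 a_4 + 6 a_3 + a_1 = 0  ->  12 a_4 = -6 a_3 - a_1 = -7  ->  a_4 = -7/12
Truncated series: y(x) = 1 + 2 x - x^2 + (5/6) x^3 - (7/12) x^4 + O(x^5).

a_0 = 1; a_1 = 2; a_2 = -1; a_3 = 5/6; a_4 = -7/12


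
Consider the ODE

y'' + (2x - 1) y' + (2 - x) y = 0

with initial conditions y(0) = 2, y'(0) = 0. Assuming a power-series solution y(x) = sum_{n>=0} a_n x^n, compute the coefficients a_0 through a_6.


Ansatz: y(x) = sum_{n>=0} a_n x^n, so y'(x) = sum_{n>=1} n a_n x^(n-1) and y''(x) = sum_{n>=2} n(n-1) a_n x^(n-2).
Substitute into P(x) y'' + Q(x) y' + R(x) y = 0 with P(x) = 1, Q(x) = 2x - 1, R(x) = 2 - x, and match powers of x.
Initial conditions: a_0 = 2, a_1 = 0.
Setting the coefficient of each power of x to zero and solving order by order (substituting the coefficients already found):
  x^0: 2 a_2 - a_1 + 2 a_0 = 0  ->  2 a_2 = a_1 - 2 a_0 = -4  ->  a_2 = -2
  x^1: 6 a_3 - 2 a_2 + 4 a_1 - a_0 = 0  ->  6 a_3 = 2 a_2 - 4 a_1 + a_0 = -2  ->  a_3 = -1/3
  x^2: 12 a_4 - 3 a_3 + 6 a_2 - a_1 = 0  ->  12 a_4 = 3 a_3 - 6 a_2 + a_1 = 11  ->  a_4 = 11/12
  x^3: 20 a_5 - 4 a_4 + 8 a_3 - a_2 = 0  ->  20 a_5 = 4 a_4 - 8 a_3 + a_2 = 13/3  ->  a_5 = 13/60
  x^4: 30 a_6 - 5 a_5 + 10 a_4 - a_3 = 0  ->  30 a_6 = 5 a_5 - 10 a_4 + a_3 = -101/12  ->  a_6 = -101/360
Truncated series: y(x) = 2 - 2 x^2 - (1/3) x^3 + (11/12) x^4 + (13/60) x^5 - (101/360) x^6 + O(x^7).

a_0 = 2; a_1 = 0; a_2 = -2; a_3 = -1/3; a_4 = 11/12; a_5 = 13/60; a_6 = -101/360


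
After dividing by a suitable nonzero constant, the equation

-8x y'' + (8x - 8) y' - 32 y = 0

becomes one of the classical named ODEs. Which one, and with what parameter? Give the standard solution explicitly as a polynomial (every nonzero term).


All three coefficients share the factor -8; dividing through by -8 gives  x y'' + (1 - x) y' + 4 y = 0.
This matches the Laguerre equation x y'' + (1 - x) y' + n y = 0 with n = 4; the polynomial solution is L_4(x).
With y = sum_k a_k x^k, matching x^k gives (k+1)k a_{k+1} + (k+1) a_{k+1} - k a_k + n a_k = 0, i.e. (k+1)^2 a_{k+1} = (k - n) a_k = (k - 4) a_k. The right side vanishes at k = 4, so the series terminates at degree 4.
Standard normalization L_n(0) = 1 gives a_0 = 1. Work upward with a_{k+1} = (k - 4) a_k / (k+1)^2:
  a_1 = (0 - 4)(1) / 1^2 = -4/1 = -4
  a_2 = (1 - 4)(-4) / 2^2 = 12/4 = 3
  a_3 = (2 - 4)(3) / 3^2 = -6/9 = -2/3
  a_4 = (3 - 4)(-2/3) / 4^2 = (2/3)/16 = 1/24
Hence L_4(x) = x^4/24 - 2 x^3/3 + 3 x^2 - 4 x + 1.

L_4(x); series = x^4/24 - 2 x^3/3 + 3 x^2 - 4 x + 1


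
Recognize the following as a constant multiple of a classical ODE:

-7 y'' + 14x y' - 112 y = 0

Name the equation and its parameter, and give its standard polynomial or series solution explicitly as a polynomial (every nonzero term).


All three coefficients share the factor -7; dividing through by -7 gives  y'' - 2x y' + 16 y = 0.
This matches the Hermite equation y'' - 2x y' + 2n y = 0 with 2n = 16, so n = 8; the polynomial solution is H_8(x).
With y = sum_k a_k x^k, matching x^k gives (k+2)(k+1) a_{k+2} = 2(k - n) a_k = 2(k - 8) a_k. The right side vanishes at k = 8, so the series with the parity of 8 terminates at degree 8.
Standard normalization: leading coefficient of H_n is 2^n, so a_8 = 2^8 = 256. Work downward with a_k = (k+1)(k+2) a_{k+2} / (2(k - n)):
  a_6 = (7)(8)(256) / (2(6 - 8)) = 14336/(-4) = -3584
  a_4 = (5)(6)(-3584) / (2(4 - 8)) = -107520/(-8) = 13440
  a_2 = (3)(4)(13440) / (2(2 - 8)) = 161280/(-12) = -13440
  a_0 = (1)(2)(-13440) / (2(0 - 8)) = -26880/(-16) = 1680
Hence H_8(x) = 256 x^8 - 3584 x^6 + 13440 x^4 - 13440 x^2 + 1680.

H_8(x); series = 256 x^8 - 3584 x^6 + 13440 x^4 - 13440 x^2 + 1680


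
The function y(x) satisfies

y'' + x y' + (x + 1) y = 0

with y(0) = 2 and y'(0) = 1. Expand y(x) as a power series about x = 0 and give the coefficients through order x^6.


Ansatz: y(x) = sum_{n>=0} a_n x^n, so y'(x) = sum_{n>=1} n a_n x^(n-1) and y''(x) = sum_{n>=2} n(n-1) a_n x^(n-2).
Substitute into P(x) y'' + Q(x) y' + R(x) y = 0 with P(x) = 1, Q(x) = x, R(x) = x + 1, and match powers of x.
Initial conditions: a_0 = 2, a_1 = 1.
Setting the coefficient of each power of x to zero and solving order by order (substituting the coefficients already found):
  x^0: 2 a_2 + a_0 = 0  ->  2 a_2 = -a_0 = -2  ->  a_2 = -1
  x^1: 6 a_3 + 2 a_1 + a_0 = 0  ->  6 a_3 = -2 a_1 - a_0 = -4  ->  a_3 = -2/3
  x^2: 12 a_4 + 3 a_2 + a_1 = 0  ->  12 a_4 = -3 a_2 - a_1 = 2  ->  a_4 = 1/6
  x^3: 20 a_5 + 4 a_3 + a_2 = 0  ->  20 a_5 = -4 a_3 - a_2 = 11/3  ->  a_5 = 11/60
  x^4: 30 a_6 + 5 a_4 + a_3 = 0  ->  30 a_6 = -5 a_4 - a_3 = -1/6  ->  a_6 = -1/180
Truncated series: y(x) = 2 + x - x^2 - (2/3) x^3 + (1/6) x^4 + (11/60) x^5 - (1/180) x^6 + O(x^7).

a_0 = 2; a_1 = 1; a_2 = -1; a_3 = -2/3; a_4 = 1/6; a_5 = 11/60; a_6 = -1/180


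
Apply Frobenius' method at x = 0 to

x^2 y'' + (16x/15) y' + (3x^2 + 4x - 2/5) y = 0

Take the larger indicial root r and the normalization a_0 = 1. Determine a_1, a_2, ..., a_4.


Write in Frobenius form y'' + (p(x)/x) y' + (q(x)/x^2) y = 0:
  p(x) = 16/15,  q(x) = 3x^2 + 4x - 2/5.
Indicial equation: r(r-1) + (16/15) r + (-2/5) = 0 -> roots r_1 = 3/5, r_2 = -2/3.
Take r = r_1 = 3/5. Let y(x) = x^r sum_{n>=0} a_n x^n with a_0 = 1.
Substitute y = x^r sum a_n x^n and match x^{r+n}. The recurrence is
  D(n) a_n + 4 a_{n-1} + 3 a_{n-2} = 0,  where D(n) = (r+n)(r+n-1) + (16/15)(r+n) + (-2/5).
  a_n = [-4 a_{n-1} - 3 a_{n-2}] / D(n).
Since the indicial polynomial factors as (r - r_1)(r - r_2), D(n) = (r_1 + n - r_1)(r_1 + n - r_2) = n(n + 19/15).
Evaluating step by step (a_0 = 1):
  n = 1: D(1) = 1(1 + 19/15) = 34/15; numerator = -4(1) = -4; a_1 = (-4)/(34/15) = -30/17
  n = 2: D(2) = 2(2 + 19/15) = 98/15; numerator = -4(-30/17) - 3(1) = 69/17; a_2 = (69/17)/(98/15) = 1035/1666
  n = 3: D(3) = 3(3 + 19/15) = 64/5; numerator = -4(1035/1666) - 3(-30/17) = 2340/833; a_3 = (2340/833)/(64/5) = 2925/13328
  n = 4: D(4) = 4(4 + 19/15) = 316/15; numerator = -4(2925/13328) - 3(1035/1666) = -1305/476; a_4 = (-1305/476)/(316/15) = -19575/150416

r = 3/5; a_0 = 1; a_1 = -30/17; a_2 = 1035/1666; a_3 = 2925/13328; a_4 = -19575/150416


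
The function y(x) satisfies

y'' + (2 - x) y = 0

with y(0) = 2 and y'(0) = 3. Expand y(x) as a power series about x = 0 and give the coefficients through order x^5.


Ansatz: y(x) = sum_{n>=0} a_n x^n, so y'(x) = sum_{n>=1} n a_n x^(n-1) and y''(x) = sum_{n>=2} n(n-1) a_n x^(n-2).
Substitute into P(x) y'' + Q(x) y' + R(x) y = 0 with P(x) = 1, Q(x) = 0, R(x) = 2 - x, and match powers of x.
Initial conditions: a_0 = 2, a_1 = 3.
Setting the coefficient of each power of x to zero and solving order by order (substituting the coefficients already found):
  x^0: 2 a_2 + 2 a_0 = 0  ->  2 a_2 = -2 a_0 = -4  ->  a_2 = -2
  x^1: 6 a_3 + 2 a_1 - a_0 = 0  ->  6 a_3 = -2 a_1 + a_0 = -4  ->  a_3 = -2/3
  x^2: 12 a_4 + 2 a_2 - a_1 = 0  ->  12 a_4 = -2 a_2 + a_1 = 7  ->  a_4 = 7/12
  x^3: 20 a_5 + 2 a_3 - a_2 = 0  ->  20 a_5 = -2 a_3 + a_2 = -2/3  ->  a_5 = -1/30
Truncated series: y(x) = 2 + 3 x - 2 x^2 - (2/3) x^3 + (7/12) x^4 - (1/30) x^5 + O(x^6).

a_0 = 2; a_1 = 3; a_2 = -2; a_3 = -2/3; a_4 = 7/12; a_5 = -1/30


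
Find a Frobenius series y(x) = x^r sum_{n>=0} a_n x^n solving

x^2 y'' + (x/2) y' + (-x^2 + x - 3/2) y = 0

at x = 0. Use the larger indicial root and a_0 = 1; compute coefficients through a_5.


Write in Frobenius form y'' + (p(x)/x) y' + (q(x)/x^2) y = 0:
  p(x) = 1/2,  q(x) = -x^2 + x - 3/2.
Indicial equation: r(r-1) + (1/2) r + (-3/2) = 0 -> roots r_1 = 3/2, r_2 = -1.
Take r = r_1 = 3/2. Let y(x) = x^r sum_{n>=0} a_n x^n with a_0 = 1.
Substitute y = x^r sum a_n x^n and match x^{r+n}. The recurrence is
  D(n) a_n + 1 a_{n-1} - 1 a_{n-2} = 0,  where D(n) = (r+n)(r+n-1) + (1/2)(r+n) + (-3/2).
  a_n = [-1 a_{n-1} + 1 a_{n-2}] / D(n).
Since the indicial polynomial factors as (r - r_1)(r - r_2), D(n) = (r_1 + n - r_1)(r_1 + n - r_2) = n(n + 5/2).
Evaluating step by step (a_0 = 1):
  n = 1: D(1) = 1(1 + 5/2) = 7/2; numerator = -1(1) = -1; a_1 = (-1)/(7/2) = -2/7
  n = 2: D(2) = 2(2 + 5/2) = 9; numerator = -1(-2/7) + 1(1) = 9/7; a_2 = (9/7)/(9) = 1/7
  n = 3: D(3) = 3(3 + 5/2) = 33/2; numerator = -1(1/7) + 1(-2/7) = -3/7; a_3 = (-3/7)/(33/2) = -2/77
  n = 4: D(4) = 4(4 + 5/2) = 26; numerator = -1(-2/77) + 1(1/7) = 13/77; a_4 = (13/77)/(26) = 1/154
  n = 5: D(5) = 5(5 + 5/2) = 75/2; numerator = -1(1/154) + 1(-2/77) = -5/154; a_5 = (-5/154)/(75/2) = -1/1155

r = 3/2; a_0 = 1; a_1 = -2/7; a_2 = 1/7; a_3 = -2/77; a_4 = 1/154; a_5 = -1/1155


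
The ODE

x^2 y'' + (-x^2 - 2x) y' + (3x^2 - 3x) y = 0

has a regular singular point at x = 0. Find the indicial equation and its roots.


Divide by x^2 to reach normal form y'' + P_1(x) y' + P_2(x) y = 0 with P_1(x) = -1 - 2/x and P_2(x) = 3 - 3/x.
x = 0 is a singular point because the y'-coefficient -1 - 2/x has a pole at x = 0 and the y-coefficient 3 - 3/x has a pole at x = 0.
It is a regular singular point because x P_1(x) = p(x) = -x - 2 and x^2 P_2(x) = q(x) = 3x^2 - 3x are polynomials, hence analytic at x = 0.
p(0) = -2,  q(0) = 0.
Indicial equation: r(r-1) + p(0) r + q(0) = 0, i.e. r^2 + (p(0) - 1) r + q(0) = 0, i.e. r^2 - 3 r = 0.
Discriminant: (-3)^2 - 4(0) = 9, so r = (3 ± 3)/2.
Solving: r_1 = 3, r_2 = 0.

indicial: r^2 - 3 r = 0; roots r_1 = 3, r_2 = 0


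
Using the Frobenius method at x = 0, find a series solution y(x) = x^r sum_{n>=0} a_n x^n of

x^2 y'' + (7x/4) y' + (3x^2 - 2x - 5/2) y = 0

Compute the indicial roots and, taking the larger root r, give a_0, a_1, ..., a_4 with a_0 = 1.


Write in Frobenius form y'' + (p(x)/x) y' + (q(x)/x^2) y = 0:
  p(x) = 7/4,  q(x) = 3x^2 - 2x - 5/2.
Indicial equation: r(r-1) + (7/4) r + (-5/2) = 0 -> roots r_1 = 5/4, r_2 = -2.
Take r = r_1 = 5/4. Let y(x) = x^r sum_{n>=0} a_n x^n with a_0 = 1.
Substitute y = x^r sum a_n x^n and match x^{r+n}. The recurrence is
  D(n) a_n - 2 a_{n-1} + 3 a_{n-2} = 0,  where D(n) = (r+n)(r+n-1) + (7/4)(r+n) + (-5/2).
  a_n = [2 a_{n-1} - 3 a_{n-2}] / D(n).
Since the indicial polynomial factors as (r - r_1)(r - r_2), D(n) = (r_1 + n - r_1)(r_1 + n - r_2) = n(n + 13/4).
Evaluating step by step (a_0 = 1):
  n = 1: D(1) = 1(1 + 13/4) = 17/4; numerator = 2(1) = 2; a_1 = (2)/(17/4) = 8/17
  n = 2: D(2) = 2(2 + 13/4) = 21/2; numerator = 2(8/17) - 3(1) = -35/17; a_2 = (-35/17)/(21/2) = -10/51
  n = 3: D(3) = 3(3 + 13/4) = 75/4; numerator = 2(-10/51) - 3(8/17) = -92/51; a_3 = (-92/51)/(75/4) = -368/3825
  n = 4: D(4) = 4(4 + 13/4) = 29; numerator = 2(-368/3825) - 3(-10/51) = 1514/3825; a_4 = (1514/3825)/(29) = 1514/110925

r = 5/4; a_0 = 1; a_1 = 8/17; a_2 = -10/51; a_3 = -368/3825; a_4 = 1514/110925


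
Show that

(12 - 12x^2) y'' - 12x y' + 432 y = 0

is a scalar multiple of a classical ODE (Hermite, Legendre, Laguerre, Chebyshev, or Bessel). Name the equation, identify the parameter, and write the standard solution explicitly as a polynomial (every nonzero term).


All three coefficients share the factor 12; dividing through by 12 gives  (1 - x^2) y'' - x y' + 36 y = 0.
This matches the Chebyshev equation (1 - x^2) y'' - x y' + n^2 y = 0 (note the -x y' term, not -2x y') with n^2 = 36, so n = 6; the polynomial solution is T_6(x).
With y = sum_k a_k x^k, matching x^k gives (k+2)(k+1) a_{k+2} = (k^2 - n^2) a_k = (k - 6)(k + 6) a_k. The right side vanishes at k = 6, so the series with the parity of 6 terminates at degree 6.
Standard normalization: leading coefficient of T_n is 2^(n-1), so a_6 = 2^5 = 32. Work downward with a_k = (k+1)(k+2) a_{k+2} / ((k - 6)(k + 6)):
  a_4 = (5)(6)(32) / ((4 - 6)(4 + 6)) = 960/(-20) = -48
  a_2 = (3)(4)(-48) / ((2 - 6)(2 + 6)) = -576/(-32) = 18
  a_0 = (1)(2)(18) / ((0 - 6)(0 + 6)) = 36/(-36) = -1
Hence T_6(x) = 32 x^6 - 48 x^4 + 18 x^2 - 1.

T_6(x); series = 32 x^6 - 48 x^4 + 18 x^2 - 1


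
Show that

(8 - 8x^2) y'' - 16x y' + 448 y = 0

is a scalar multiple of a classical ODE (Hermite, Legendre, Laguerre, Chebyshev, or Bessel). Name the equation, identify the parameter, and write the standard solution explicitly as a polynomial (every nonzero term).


All three coefficients share the factor 8; dividing through by 8 gives  (1 - x^2) y'' - 2x y' + 56 y = 0.
This matches the Legendre equation (1 - x^2) y'' - 2x y' + n(n+1) y = 0 (note the -2x y' term) with n(n+1) = 56, so n = 7; the polynomial solution is P_7(x).
With y = sum_k a_k x^k, matching x^k gives (k+2)(k+1) a_{k+2} = [k(k+1) - n(n+1)] a_k = (k - 7)(k + 8) a_k. The right side vanishes at k = 7, so the series with the parity of 7 terminates at degree 7.
Standard normalization (P_n(1) = 1): leading coefficient (2n)!/(2^n (n!)^2) = 87178291200/(128*25401600) = 429/16, so a_7 = 429/16. Work downward with a_k = (k+1)(k+2) a_{k+2} / ((k - 7)(k + 8)):
  a_5 = (6)(7)(429/16) / ((5 - 7)(5 + 8)) = (9009/8)/(-26) = -693/16
  a_3 = (4)(5)(-693/16) / ((3 - 7)(3 + 8)) = (-3465/4)/(-44) = 315/16
  a_1 = (2)(3)(315/16) / ((1 - 7)(1 + 8)) = (945/8)/(-54) = -35/16
Hence P_7(x) = 429 x^7/16 - 693 x^5/16 + 315 x^3/16 - 35 x/16.

P_7(x); series = 429 x^7/16 - 693 x^5/16 + 315 x^3/16 - 35 x/16


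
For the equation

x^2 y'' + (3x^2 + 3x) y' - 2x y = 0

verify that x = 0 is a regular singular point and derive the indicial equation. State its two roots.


Divide by x^2 to reach normal form y'' + P_1(x) y' + P_2(x) y = 0 with P_1(x) = 3 + 3/x and P_2(x) = -2/x.
x = 0 is a singular point because the y'-coefficient 3 + 3/x has a pole at x = 0 and the y-coefficient -2/x has a pole at x = 0.
It is a regular singular point because x P_1(x) = p(x) = 3x + 3 and x^2 P_2(x) = q(x) = -2x are polynomials, hence analytic at x = 0.
p(0) = 3,  q(0) = 0.
Indicial equation: r(r-1) + p(0) r + q(0) = 0, i.e. r^2 + (p(0) - 1) r + q(0) = 0, i.e. r^2 + 2 r = 0.
Discriminant: (2)^2 - 4(0) = 4, so r = (-2 ± 2)/2.
Solving: r_1 = 0, r_2 = -2.

indicial: r^2 + 2 r = 0; roots r_1 = 0, r_2 = -2


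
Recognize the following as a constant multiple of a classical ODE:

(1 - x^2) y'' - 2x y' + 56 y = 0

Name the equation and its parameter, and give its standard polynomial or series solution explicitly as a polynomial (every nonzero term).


The equation is already in a standard form:  (1 - x^2) y'' - 2x y' + 56 y = 0.
This matches the Legendre equation (1 - x^2) y'' - 2x y' + n(n+1) y = 0 (note the -2x y' term) with n(n+1) = 56, so n = 7; the polynomial solution is P_7(x).
With y = sum_k a_k x^k, matching x^k gives (k+2)(k+1) a_{k+2} = [k(k+1) - n(n+1)] a_k = (k - 7)(k + 8) a_k. The right side vanishes at k = 7, so the series with the parity of 7 terminates at degree 7.
Standard normalization (P_n(1) = 1): leading coefficient (2n)!/(2^n (n!)^2) = 87178291200/(128*25401600) = 429/16, so a_7 = 429/16. Work downward with a_k = (k+1)(k+2) a_{k+2} / ((k - 7)(k + 8)):
  a_5 = (6)(7)(429/16) / ((5 - 7)(5 + 8)) = (9009/8)/(-26) = -693/16
  a_3 = (4)(5)(-693/16) / ((3 - 7)(3 + 8)) = (-3465/4)/(-44) = 315/16
  a_1 = (2)(3)(315/16) / ((1 - 7)(1 + 8)) = (945/8)/(-54) = -35/16
Hence P_7(x) = 429 x^7/16 - 693 x^5/16 + 315 x^3/16 - 35 x/16.

P_7(x); series = 429 x^7/16 - 693 x^5/16 + 315 x^3/16 - 35 x/16


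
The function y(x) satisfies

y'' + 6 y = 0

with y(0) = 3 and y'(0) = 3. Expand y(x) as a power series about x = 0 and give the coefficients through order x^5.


Ansatz: y(x) = sum_{n>=0} a_n x^n, so y'(x) = sum_{n>=1} n a_n x^(n-1) and y''(x) = sum_{n>=2} n(n-1) a_n x^(n-2).
Substitute into P(x) y'' + Q(x) y' + R(x) y = 0 with P(x) = 1, Q(x) = 0, R(x) = 6, and match powers of x.
Initial conditions: a_0 = 3, a_1 = 3.
Setting the coefficient of each power of x to zero and solving order by order (substituting the coefficients already found):
  x^0: 2 a_2 + 6 a_0 = 0  ->  2 a_2 = -6 a_0 = -18  ->  a_2 = -9
  x^1: 6 a_3 + 6 a_1 = 0  ->  6 a_3 = -6 a_1 = -18  ->  a_3 = -3
  x^2: 12 a_4 + 6 a_2 = 0  ->  12 a_4 = -6 a_2 = 54  ->  a_4 = 9/2
  x^3: 20 a_5 + 6 a_3 = 0  ->  20 a_5 = -6 a_3 = 18  ->  a_5 = 9/10
Truncated series: y(x) = 3 + 3 x - 9 x^2 - 3 x^3 + (9/2) x^4 + (9/10) x^5 + O(x^6).

a_0 = 3; a_1 = 3; a_2 = -9; a_3 = -3; a_4 = 9/2; a_5 = 9/10


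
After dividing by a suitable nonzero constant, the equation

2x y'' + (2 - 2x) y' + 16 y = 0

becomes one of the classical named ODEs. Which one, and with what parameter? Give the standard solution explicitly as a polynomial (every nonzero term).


All three coefficients share the factor 2; dividing through by 2 gives  x y'' + (1 - x) y' + 8 y = 0.
This matches the Laguerre equation x y'' + (1 - x) y' + n y = 0 with n = 8; the polynomial solution is L_8(x).
With y = sum_k a_k x^k, matching x^k gives (k+1)k a_{k+1} + (k+1) a_{k+1} - k a_k + n a_k = 0, i.e. (k+1)^2 a_{k+1} = (k - n) a_k = (k - 8) a_k. The right side vanishes at k = 8, so the series terminates at degree 8.
Standard normalization L_n(0) = 1 gives a_0 = 1. Work upward with a_{k+1} = (k - 8) a_k / (k+1)^2:
  a_1 = (0 - 8)(1) / 1^2 = -8/1 = -8
  a_2 = (1 - 8)(-8) / 2^2 = 56/4 = 14
  a_3 = (2 - 8)(14) / 3^2 = -84/9 = -28/3
  a_4 = (3 - 8)(-28/3) / 4^2 = (140/3)/16 = 35/12
  a_5 = (4 - 8)(35/12) / 5^2 = (-35/3)/25 = -7/15
  a_6 = (5 - 8)(-7/15) / 6^2 = (7/5)/36 = 7/180
  a_7 = (6 - 8)(7/180) / 7^2 = (-7/90)/49 = -1/630
  a_8 = (7 - 8)(-1/630) / 8^2 = (1/630)/64 = 1/40320
Hence L_8(x) = x^8/40320 - x^7/630 + 7 x^6/180 - 7 x^5/15 + 35 x^4/12 - 28 x^3/3 + 14 x^2 - 8 x + 1.

L_8(x); series = x^8/40320 - x^7/630 + 7 x^6/180 - 7 x^5/15 + 35 x^4/12 - 28 x^3/3 + 14 x^2 - 8 x + 1


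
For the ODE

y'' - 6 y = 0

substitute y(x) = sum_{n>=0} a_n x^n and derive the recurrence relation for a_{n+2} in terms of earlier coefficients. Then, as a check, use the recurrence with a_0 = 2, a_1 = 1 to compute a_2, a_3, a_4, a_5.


Substitute y = sum_n a_n x^n into y'' + (const) y = 0.
y''(x) = sum_{n>=0} (n+2)(n+1) a_{n+2} x^n.
The ODE becomes sum_n [(n+2)(n+1) a_{n+2} - 6 a_n] x^n = 0.
Setting each coefficient to zero gives the recurrence:
  (n+2)(n+1) a_{n+2} - 6 a_n = 0,
  a_{n+2} = 6 / ((n+1)(n+2)) a_n.

Check with a_0 = 2, a_1 = 1 (apply the recurrence for n = 0, 1, 2, 3): a_0 = 2, a_1 = 1, a_2 = 6, a_3 = 1, a_4 = 3, a_5 = 3/10.

a_{n+2} = 6/((n+1)(n+2)) * a_n; check: a_0 = 2, a_1 = 1, a_2 = 6, a_3 = 1, a_4 = 3, a_5 = 3/10


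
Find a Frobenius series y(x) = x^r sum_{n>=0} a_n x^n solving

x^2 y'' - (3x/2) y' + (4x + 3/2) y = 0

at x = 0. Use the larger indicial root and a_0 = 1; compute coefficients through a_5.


Write in Frobenius form y'' + (p(x)/x) y' + (q(x)/x^2) y = 0:
  p(x) = -3/2,  q(x) = 4x + 3/2.
Indicial equation: r(r-1) + (-3/2) r + (3/2) = 0 -> roots r_1 = 3/2, r_2 = 1.
Take r = r_1 = 3/2. Let y(x) = x^r sum_{n>=0} a_n x^n with a_0 = 1.
Substitute y = x^r sum a_n x^n and match x^{r+n}. The recurrence is
  D(n) a_n + 4 a_{n-1} = 0,  where D(n) = (r+n)(r+n-1) + (-3/2)(r+n) + (3/2).
  a_n = -4 / D(n) * a_{n-1}.
Since the indicial polynomial factors as (r - r_1)(r - r_2), D(n) = (r_1 + n - r_1)(r_1 + n - r_2) = n(n + 1/2).
Evaluating step by step (a_0 = 1):
  n = 1: D(1) = 1(1 + 1/2) = 3/2; numerator = -4(1) = -4; a_1 = (-4)/(3/2) = -8/3
  n = 2: D(2) = 2(2 + 1/2) = 5; numerator = -4(-8/3) = 32/3; a_2 = (32/3)/(5) = 32/15
  n = 3: D(3) = 3(3 + 1/2) = 21/2; numerator = -4(32/15) = -128/15; a_3 = (-128/15)/(21/2) = -256/315
  n = 4: D(4) = 4(4 + 1/2) = 18; numerator = -4(-256/315) = 1024/315; a_4 = (1024/315)/(18) = 512/2835
  n = 5: D(5) = 5(5 + 1/2) = 55/2; numerator = -4(512/2835) = -2048/2835; a_5 = (-2048/2835)/(55/2) = -4096/155925

r = 3/2; a_0 = 1; a_1 = -8/3; a_2 = 32/15; a_3 = -256/315; a_4 = 512/2835; a_5 = -4096/155925


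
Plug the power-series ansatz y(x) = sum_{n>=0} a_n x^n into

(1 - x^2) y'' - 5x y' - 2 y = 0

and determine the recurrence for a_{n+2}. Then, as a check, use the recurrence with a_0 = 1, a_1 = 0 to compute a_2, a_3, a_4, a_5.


Substitute y = sum_n a_n x^n.
(1 - 1 x^2) y'' contributes (n+2)(n+1) a_{n+2} - n(n-1) a_n at x^n.
-5 x y'(x) contributes -5 n a_n at x^n.
-2 y(x) contributes -2 a_n at x^n.
Matching x^n: (n+2)(n+1) a_{n+2} + (-n(n-1) - 5 n - 2) a_n = 0.
Thus a_{n+2} = (n(n-1) + 5 n + 2) / ((n+1)(n+2)) * a_n.

Check with a_0 = 1, a_1 = 0 (apply the recurrence for n = 0, 1, 2, 3): a_0 = 1, a_1 = 0, a_2 = 1, a_3 = 0, a_4 = 7/6, a_5 = 0.

a_(n+2) = (n(n-1) + 5 n + 2) / ((n+1)(n+2)) * a_n; check: a_0 = 1, a_1 = 0, a_2 = 1, a_3 = 0, a_4 = 7/6, a_5 = 0


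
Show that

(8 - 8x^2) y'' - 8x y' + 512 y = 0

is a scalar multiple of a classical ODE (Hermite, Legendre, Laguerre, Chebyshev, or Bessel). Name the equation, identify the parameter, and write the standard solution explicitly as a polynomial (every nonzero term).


All three coefficients share the factor 8; dividing through by 8 gives  (1 - x^2) y'' - x y' + 64 y = 0.
This matches the Chebyshev equation (1 - x^2) y'' - x y' + n^2 y = 0 (note the -x y' term, not -2x y') with n^2 = 64, so n = 8; the polynomial solution is T_8(x).
With y = sum_k a_k x^k, matching x^k gives (k+2)(k+1) a_{k+2} = (k^2 - n^2) a_k = (k - 8)(k + 8) a_k. The right side vanishes at k = 8, so the series with the parity of 8 terminates at degree 8.
Standard normalization: leading coefficient of T_n is 2^(n-1), so a_8 = 2^7 = 128. Work downward with a_k = (k+1)(k+2) a_{k+2} / ((k - 8)(k + 8)):
  a_6 = (7)(8)(128) / ((6 - 8)(6 + 8)) = 7168/(-28) = -256
  a_4 = (5)(6)(-256) / ((4 - 8)(4 + 8)) = -7680/(-48) = 160
  a_2 = (3)(4)(160) / ((2 - 8)(2 + 8)) = 1920/(-60) = -32
  a_0 = (1)(2)(-32) / ((0 - 8)(0 + 8)) = -64/(-64) = 1
Hence T_8(x) = 128 x^8 - 256 x^6 + 160 x^4 - 32 x^2 + 1.

T_8(x); series = 128 x^8 - 256 x^6 + 160 x^4 - 32 x^2 + 1


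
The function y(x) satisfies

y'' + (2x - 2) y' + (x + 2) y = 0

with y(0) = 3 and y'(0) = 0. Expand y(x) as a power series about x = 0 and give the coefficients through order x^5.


Ansatz: y(x) = sum_{n>=0} a_n x^n, so y'(x) = sum_{n>=1} n a_n x^(n-1) and y''(x) = sum_{n>=2} n(n-1) a_n x^(n-2).
Substitute into P(x) y'' + Q(x) y' + R(x) y = 0 with P(x) = 1, Q(x) = 2x - 2, R(x) = x + 2, and match powers of x.
Initial conditions: a_0 = 3, a_1 = 0.
Setting the coefficient of each power of x to zero and solving order by order (substituting the coefficients already found):
  x^0: 2 a_2 - 2 a_1 + 2 a_0 = 0  ->  2 a_2 = 2 a_1 - 2 a_0 = -6  ->  a_2 = -3
  x^1: 6 a_3 - 4 a_2 + 4 a_1 + a_0 = 0  ->  6 a_3 = 4 a_2 - 4 a_1 - a_0 = -15  ->  a_3 = -5/2
  x^2: 12 a_4 - 6 a_3 + 6 a_2 + a_1 = 0  ->  12 a_4 = 6 a_3 - 6 a_2 - a_1 = 3  ->  a_4 = 1/4
  x^3: 20 a_5 - 8 a_4 + 8 a_3 + a_2 = 0  ->  20 a_5 = 8 a_4 - 8 a_3 - a_2 = 25  ->  a_5 = 5/4
Truncated series: y(x) = 3 - 3 x^2 - (5/2) x^3 + (1/4) x^4 + (5/4) x^5 + O(x^6).

a_0 = 3; a_1 = 0; a_2 = -3; a_3 = -5/2; a_4 = 1/4; a_5 = 5/4


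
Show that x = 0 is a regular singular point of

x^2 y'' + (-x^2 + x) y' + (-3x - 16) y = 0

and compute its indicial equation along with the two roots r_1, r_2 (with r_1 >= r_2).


Divide by x^2 to reach normal form y'' + P_1(x) y' + P_2(x) y = 0 with P_1(x) = -1 + 1/x and P_2(x) = -3/x - 16/x^2.
x = 0 is a singular point because the y'-coefficient -1 + 1/x has a pole at x = 0 and the y-coefficient -3/x - 16/x^2 has a pole at x = 0.
It is a regular singular point because x P_1(x) = p(x) = 1 - x and x^2 P_2(x) = q(x) = -3x - 16 are polynomials, hence analytic at x = 0.
p(0) = 1,  q(0) = -16.
Indicial equation: r(r-1) + p(0) r + q(0) = 0, i.e. r^2 + (p(0) - 1) r + q(0) = 0, i.e. r^2 - 16 = 0.
Discriminant: (0)^2 - 4(-16) = 64, so r = (0 ± 8)/2.
Solving: r_1 = 4, r_2 = -4.

indicial: r^2 - 16 = 0; roots r_1 = 4, r_2 = -4


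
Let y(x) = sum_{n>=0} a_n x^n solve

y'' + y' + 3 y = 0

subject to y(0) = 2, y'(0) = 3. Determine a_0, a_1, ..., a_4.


Ansatz: y(x) = sum_{n>=0} a_n x^n, so y'(x) = sum_{n>=1} n a_n x^(n-1) and y''(x) = sum_{n>=2} n(n-1) a_n x^(n-2).
Substitute into P(x) y'' + Q(x) y' + R(x) y = 0 with P(x) = 1, Q(x) = 1, R(x) = 3, and match powers of x.
Initial conditions: a_0 = 2, a_1 = 3.
Setting the coefficient of each power of x to zero and solving order by order (substituting the coefficients already found):
  x^0: 2 a_2 + a_1 + 3 a_0 = 0  ->  2 a_2 = -a_1 - 3 a_0 = -9  ->  a_2 = -9/2
  x^1: 6 a_3 + 2 a_2 + 3 a_1 = 0  ->  6 a_3 = -2 a_2 - 3 a_1 = 0  ->  a_3 = 0
  x^2: 12 a_4 + 3 a_3 + 3 a_2 = 0  ->  12 a_4 = -3 a_3 - 3 a_2 = 27/2  ->  a_4 = 9/8
Truncated series: y(x) = 2 + 3 x - (9/2) x^2 + (9/8) x^4 + O(x^5).

a_0 = 2; a_1 = 3; a_2 = -9/2; a_3 = 0; a_4 = 9/8


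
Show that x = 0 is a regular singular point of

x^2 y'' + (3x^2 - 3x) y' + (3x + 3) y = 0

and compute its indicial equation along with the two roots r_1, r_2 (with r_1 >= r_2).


Divide by x^2 to reach normal form y'' + P_1(x) y' + P_2(x) y = 0 with P_1(x) = 3 - 3/x and P_2(x) = 3/x + 3/x^2.
x = 0 is a singular point because the y'-coefficient 3 - 3/x has a pole at x = 0 and the y-coefficient 3/x + 3/x^2 has a pole at x = 0.
It is a regular singular point because x P_1(x) = p(x) = 3x - 3 and x^2 P_2(x) = q(x) = 3x + 3 are polynomials, hence analytic at x = 0.
p(0) = -3,  q(0) = 3.
Indicial equation: r(r-1) + p(0) r + q(0) = 0, i.e. r^2 + (p(0) - 1) r + q(0) = 0, i.e. r^2 - 4 r + 3 = 0.
Discriminant: (-4)^2 - 4(3) = 4, so r = (4 ± 2)/2.
Solving: r_1 = 3, r_2 = 1.

indicial: r^2 - 4 r + 3 = 0; roots r_1 = 3, r_2 = 1


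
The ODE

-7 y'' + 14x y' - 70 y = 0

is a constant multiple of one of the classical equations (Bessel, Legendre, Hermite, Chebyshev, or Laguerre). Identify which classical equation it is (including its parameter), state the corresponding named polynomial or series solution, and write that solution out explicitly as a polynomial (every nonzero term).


All three coefficients share the factor -7; dividing through by -7 gives  y'' - 2x y' + 10 y = 0.
This matches the Hermite equation y'' - 2x y' + 2n y = 0 with 2n = 10, so n = 5; the polynomial solution is H_5(x).
With y = sum_k a_k x^k, matching x^k gives (k+2)(k+1) a_{k+2} = 2(k - n) a_k = 2(k - 5) a_k. The right side vanishes at k = 5, so the series with the parity of 5 terminates at degree 5.
Standard normalization: leading coefficient of H_n is 2^n, so a_5 = 2^5 = 32. Work downward with a_k = (k+1)(k+2) a_{k+2} / (2(k - n)):
  a_3 = (4)(5)(32) / (2(3 - 5)) = 640/(-4) = -160
  a_1 = (2)(3)(-160) / (2(1 - 5)) = -960/(-8) = 120
Hence H_5(x) = 32 x^5 - 160 x^3 + 120 x.

H_5(x); series = 32 x^5 - 160 x^3 + 120 x


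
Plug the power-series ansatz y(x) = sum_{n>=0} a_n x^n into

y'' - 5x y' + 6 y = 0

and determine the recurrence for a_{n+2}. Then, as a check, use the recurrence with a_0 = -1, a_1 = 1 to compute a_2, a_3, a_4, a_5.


Substitute y = sum_n a_n x^n.
y''(x) has coefficient (n+2)(n+1) a_{n+2} at x^n;
-5 x y'(x) has coefficient -5 n a_n at x^n (shift);
6 y(x) has coefficient 6 a_n at x^n.
Matching x^n: (n+2)(n+1) a_{n+2} + (-5n + 6) a_n = 0.
Thus a_{n+2} = (5n - 6) / ((n+1)(n+2)) * a_n.

Check with a_0 = -1, a_1 = 1 (apply the recurrence for n = 0, 1, 2, 3): a_0 = -1, a_1 = 1, a_2 = 3, a_3 = -1/6, a_4 = 1, a_5 = -3/40.

a_(n+2) = (5n - 6) / ((n+1)(n+2)) * a_n; check: a_0 = -1, a_1 = 1, a_2 = 3, a_3 = -1/6, a_4 = 1, a_5 = -3/40


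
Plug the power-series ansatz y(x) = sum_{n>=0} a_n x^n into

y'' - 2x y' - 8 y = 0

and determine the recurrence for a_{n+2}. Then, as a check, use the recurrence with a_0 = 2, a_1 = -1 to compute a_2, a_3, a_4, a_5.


Substitute y = sum_n a_n x^n.
y''(x) has coefficient (n+2)(n+1) a_{n+2} at x^n;
-2 x y'(x) has coefficient -2 n a_n at x^n (shift);
-8 y(x) has coefficient -8 a_n at x^n.
Matching x^n: (n+2)(n+1) a_{n+2} + (-2n - 8) a_n = 0.
Thus a_{n+2} = (2n + 8) / ((n+1)(n+2)) * a_n.

Check with a_0 = 2, a_1 = -1 (apply the recurrence for n = 0, 1, 2, 3): a_0 = 2, a_1 = -1, a_2 = 8, a_3 = -5/3, a_4 = 8, a_5 = -7/6.

a_(n+2) = (2n + 8) / ((n+1)(n+2)) * a_n; check: a_0 = 2, a_1 = -1, a_2 = 8, a_3 = -5/3, a_4 = 8, a_5 = -7/6


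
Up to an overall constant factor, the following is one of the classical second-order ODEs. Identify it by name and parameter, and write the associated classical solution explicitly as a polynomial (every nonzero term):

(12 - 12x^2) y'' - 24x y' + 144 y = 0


All three coefficients share the factor 12; dividing through by 12 gives  (1 - x^2) y'' - 2x y' + 12 y = 0.
This matches the Legendre equation (1 - x^2) y'' - 2x y' + n(n+1) y = 0 (note the -2x y' term) with n(n+1) = 12, so n = 3; the polynomial solution is P_3(x).
With y = sum_k a_k x^k, matching x^k gives (k+2)(k+1) a_{k+2} = [k(k+1) - n(n+1)] a_k = (k - 3)(k + 4) a_k. The right side vanishes at k = 3, so the series with the parity of 3 terminates at degree 3.
Standard normalization (P_n(1) = 1): leading coefficient (2n)!/(2^n (n!)^2) = 720/(8*36) = 5/2, so a_3 = 5/2. Work downward with a_k = (k+1)(k+2) a_{k+2} / ((k - 3)(k + 4)):
  a_1 = (2)(3)(5/2) / ((1 - 3)(1 + 4)) = 15/(-10) = -3/2
Hence P_3(x) = 5 x^3/2 - 3 x/2.

P_3(x); series = 5 x^3/2 - 3 x/2


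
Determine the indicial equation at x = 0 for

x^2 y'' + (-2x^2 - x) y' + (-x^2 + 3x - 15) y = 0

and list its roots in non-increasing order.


Divide by x^2 to reach normal form y'' + P_1(x) y' + P_2(x) y = 0 with P_1(x) = -2 - 1/x and P_2(x) = -1 + 3/x - 15/x^2.
x = 0 is a singular point because the y'-coefficient -2 - 1/x has a pole at x = 0 and the y-coefficient -1 + 3/x - 15/x^2 has a pole at x = 0.
It is a regular singular point because x P_1(x) = p(x) = -2x - 1 and x^2 P_2(x) = q(x) = -x^2 + 3x - 15 are polynomials, hence analytic at x = 0.
p(0) = -1,  q(0) = -15.
Indicial equation: r(r-1) + p(0) r + q(0) = 0, i.e. r^2 + (p(0) - 1) r + q(0) = 0, i.e. r^2 - 2 r - 15 = 0.
Discriminant: (-2)^2 - 4(-15) = 64, so r = (2 ± 8)/2.
Solving: r_1 = 5, r_2 = -3.

indicial: r^2 - 2 r - 15 = 0; roots r_1 = 5, r_2 = -3
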